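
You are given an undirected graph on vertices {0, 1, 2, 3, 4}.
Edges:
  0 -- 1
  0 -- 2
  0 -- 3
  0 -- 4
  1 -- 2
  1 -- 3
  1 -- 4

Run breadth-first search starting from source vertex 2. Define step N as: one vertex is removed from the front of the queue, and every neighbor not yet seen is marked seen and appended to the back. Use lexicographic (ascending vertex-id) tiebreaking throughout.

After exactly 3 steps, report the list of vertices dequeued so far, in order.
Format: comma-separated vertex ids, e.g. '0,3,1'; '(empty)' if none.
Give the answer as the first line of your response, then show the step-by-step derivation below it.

2,0,1

step 1: dequeue 2; queue=[0,1]; order=2
step 2: dequeue 0; queue=[1,3,4]; order=2,0
step 3: dequeue 1; queue=[3,4]; order=2,0,1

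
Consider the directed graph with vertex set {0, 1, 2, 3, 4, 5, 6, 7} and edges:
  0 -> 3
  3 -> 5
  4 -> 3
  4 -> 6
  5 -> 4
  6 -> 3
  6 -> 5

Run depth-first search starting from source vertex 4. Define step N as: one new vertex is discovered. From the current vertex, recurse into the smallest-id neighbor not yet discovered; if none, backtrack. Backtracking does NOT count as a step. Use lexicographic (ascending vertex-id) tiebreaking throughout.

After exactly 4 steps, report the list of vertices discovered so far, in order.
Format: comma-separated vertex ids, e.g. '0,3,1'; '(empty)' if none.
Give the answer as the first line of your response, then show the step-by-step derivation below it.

4,3,5,6

step 1: discover 4; path=4; order=4
step 2: discover 3; path=4>3; order=4,3
step 3: discover 5; path=4>3>5; order=4,3,5
step 4: discover 6; path=4>6; order=4,3,5,6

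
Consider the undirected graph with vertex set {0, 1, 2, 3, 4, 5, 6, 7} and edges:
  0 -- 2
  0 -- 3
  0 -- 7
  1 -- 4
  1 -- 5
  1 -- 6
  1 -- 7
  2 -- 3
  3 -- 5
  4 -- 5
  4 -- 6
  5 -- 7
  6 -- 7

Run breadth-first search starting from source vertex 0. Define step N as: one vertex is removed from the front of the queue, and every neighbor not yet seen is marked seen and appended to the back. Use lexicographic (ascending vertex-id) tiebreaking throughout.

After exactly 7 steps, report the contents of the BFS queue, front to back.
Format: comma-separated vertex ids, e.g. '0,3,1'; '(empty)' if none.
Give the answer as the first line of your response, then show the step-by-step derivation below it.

4

step 1: dequeue 0; queue=[2,3,7]; order=0
step 2: dequeue 2; queue=[3,7]; order=0,2
step 3: dequeue 3; queue=[7,5]; order=0,2,3
step 4: dequeue 7; queue=[5,1,6]; order=0,2,3,7
step 5: dequeue 5; queue=[1,6,4]; order=0,2,3,7,5
step 6: dequeue 1; queue=[6,4]; order=0,2,3,7,5,1
step 7: dequeue 6; queue=[4]; order=0,2,3,7,5,1,6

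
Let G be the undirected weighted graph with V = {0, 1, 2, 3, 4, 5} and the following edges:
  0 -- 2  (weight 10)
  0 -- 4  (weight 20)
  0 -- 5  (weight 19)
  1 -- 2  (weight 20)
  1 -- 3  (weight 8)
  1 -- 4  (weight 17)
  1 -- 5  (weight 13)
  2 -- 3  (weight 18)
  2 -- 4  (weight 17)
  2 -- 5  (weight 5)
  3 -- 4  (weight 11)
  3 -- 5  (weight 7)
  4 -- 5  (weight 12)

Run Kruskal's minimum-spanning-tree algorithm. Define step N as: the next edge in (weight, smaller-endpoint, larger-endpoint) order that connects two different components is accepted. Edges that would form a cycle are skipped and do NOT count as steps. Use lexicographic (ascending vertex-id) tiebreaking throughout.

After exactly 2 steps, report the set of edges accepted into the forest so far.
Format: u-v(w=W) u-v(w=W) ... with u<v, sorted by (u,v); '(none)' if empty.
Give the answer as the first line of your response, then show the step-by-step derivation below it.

2-5(w=5) 3-5(w=7)

step 1: add edge 2-5 (w=5); MST = {2-5(w=5)}
step 2: add edge 3-5 (w=7); MST = {2-5(w=5) 3-5(w=7)}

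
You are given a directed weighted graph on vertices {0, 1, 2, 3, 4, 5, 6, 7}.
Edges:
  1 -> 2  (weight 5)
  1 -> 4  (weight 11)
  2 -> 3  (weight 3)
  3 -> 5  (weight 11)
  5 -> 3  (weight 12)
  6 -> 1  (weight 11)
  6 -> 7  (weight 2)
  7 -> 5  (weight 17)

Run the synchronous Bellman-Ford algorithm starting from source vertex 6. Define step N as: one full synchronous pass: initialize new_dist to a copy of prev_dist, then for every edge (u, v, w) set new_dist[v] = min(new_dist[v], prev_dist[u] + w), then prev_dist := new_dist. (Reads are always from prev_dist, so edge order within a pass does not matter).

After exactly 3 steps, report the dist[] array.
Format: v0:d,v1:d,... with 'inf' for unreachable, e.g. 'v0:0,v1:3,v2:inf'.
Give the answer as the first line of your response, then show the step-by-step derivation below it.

v0:inf,v1:11,v2:16,v3:19,v4:22,v5:19,v6:0,v7:2

step 1: dist = v0:inf,v1:11,v2:inf,v3:inf,v4:inf,v5:inf,v6:0,v7:2
step 2: dist = v0:inf,v1:11,v2:16,v3:inf,v4:22,v5:19,v6:0,v7:2
step 3: dist = v0:inf,v1:11,v2:16,v3:19,v4:22,v5:19,v6:0,v7:2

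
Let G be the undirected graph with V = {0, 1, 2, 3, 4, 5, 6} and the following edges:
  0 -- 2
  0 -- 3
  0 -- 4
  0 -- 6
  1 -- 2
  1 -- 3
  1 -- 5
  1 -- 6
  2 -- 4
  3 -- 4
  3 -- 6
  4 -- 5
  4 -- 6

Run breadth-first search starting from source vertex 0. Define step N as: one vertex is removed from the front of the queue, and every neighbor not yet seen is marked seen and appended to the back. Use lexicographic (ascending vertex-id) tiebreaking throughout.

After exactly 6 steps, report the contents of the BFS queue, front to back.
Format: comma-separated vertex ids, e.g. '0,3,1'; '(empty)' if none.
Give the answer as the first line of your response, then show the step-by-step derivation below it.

5

step 1: dequeue 0; queue=[2,3,4,6]; order=0
step 2: dequeue 2; queue=[3,4,6,1]; order=0,2
step 3: dequeue 3; queue=[4,6,1]; order=0,2,3
step 4: dequeue 4; queue=[6,1,5]; order=0,2,3,4
step 5: dequeue 6; queue=[1,5]; order=0,2,3,4,6
step 6: dequeue 1; queue=[5]; order=0,2,3,4,6,1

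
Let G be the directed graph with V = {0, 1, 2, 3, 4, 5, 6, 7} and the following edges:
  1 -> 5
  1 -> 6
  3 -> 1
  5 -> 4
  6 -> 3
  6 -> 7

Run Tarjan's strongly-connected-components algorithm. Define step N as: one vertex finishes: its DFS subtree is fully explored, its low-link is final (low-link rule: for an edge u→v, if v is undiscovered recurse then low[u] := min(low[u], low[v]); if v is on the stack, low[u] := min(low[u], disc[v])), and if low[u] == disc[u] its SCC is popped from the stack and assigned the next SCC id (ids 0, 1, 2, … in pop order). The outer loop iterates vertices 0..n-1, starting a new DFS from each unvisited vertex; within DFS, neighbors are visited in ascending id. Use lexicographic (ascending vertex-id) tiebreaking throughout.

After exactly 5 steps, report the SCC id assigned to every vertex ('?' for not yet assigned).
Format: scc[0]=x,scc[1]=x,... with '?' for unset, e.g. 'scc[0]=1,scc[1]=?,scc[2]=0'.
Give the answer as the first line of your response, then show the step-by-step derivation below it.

scc[0]=0,scc[1]=?,scc[2]=?,scc[3]=?,scc[4]=1,scc[5]=2,scc[6]=?,scc[7]=3

step 1: low=(low[0]=0,low[1]=?,low[2]=?,low[3]=?,low[4]=?,low[5]=?,low[6]=?,low[7]=?); scc=(scc[0]=0,scc[1]=?,scc[2]=?,scc[3]=?,scc[4]=?,scc[5]=?,scc[6]=?,scc[7]=?)
step 2: low=(low[0]=0,low[1]=1,low[2]=?,low[3]=?,low[4]=3,low[5]=2,low[6]=?,low[7]=?); scc=(scc[0]=0,scc[1]=?,scc[2]=?,scc[3]=?,scc[4]=1,scc[5]=?,scc[6]=?,scc[7]=?)
step 3: low=(low[0]=0,low[1]=1,low[2]=?,low[3]=?,low[4]=3,low[5]=2,low[6]=?,low[7]=?); scc=(scc[0]=0,scc[1]=?,scc[2]=?,scc[3]=?,scc[4]=1,scc[5]=2,scc[6]=?,scc[7]=?)
step 4: low=(low[0]=0,low[1]=1,low[2]=?,low[3]=1,low[4]=3,low[5]=2,low[6]=4,low[7]=?); scc=(scc[0]=0,scc[1]=?,scc[2]=?,scc[3]=?,scc[4]=1,scc[5]=2,scc[6]=?,scc[7]=?)
step 5: low=(low[0]=0,low[1]=1,low[2]=?,low[3]=1,low[4]=3,low[5]=2,low[6]=1,low[7]=6); scc=(scc[0]=0,scc[1]=?,scc[2]=?,scc[3]=?,scc[4]=1,scc[5]=2,scc[6]=?,scc[7]=3)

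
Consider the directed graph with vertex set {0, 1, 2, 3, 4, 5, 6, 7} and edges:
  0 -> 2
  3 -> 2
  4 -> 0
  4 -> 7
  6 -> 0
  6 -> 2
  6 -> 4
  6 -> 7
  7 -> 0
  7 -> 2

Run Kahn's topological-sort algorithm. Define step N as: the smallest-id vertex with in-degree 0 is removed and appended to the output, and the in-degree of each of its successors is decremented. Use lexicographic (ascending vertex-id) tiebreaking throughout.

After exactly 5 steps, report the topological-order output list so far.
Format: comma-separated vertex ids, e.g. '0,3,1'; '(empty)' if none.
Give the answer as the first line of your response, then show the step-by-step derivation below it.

1,3,5,6,4

step 1: output 1; order=[1]; indeg=(3,0,4,0,1,0,0,2)
step 2: output 3; order=[1,3]; indeg=(3,0,3,0,1,0,0,2)
step 3: output 5; order=[1,3,5]; indeg=(3,0,3,0,1,0,0,2)
step 4: output 6; order=[1,3,5,6]; indeg=(2,0,2,0,0,0,0,1)
step 5: output 4; order=[1,3,5,6,4]; indeg=(1,0,2,0,0,0,0,0)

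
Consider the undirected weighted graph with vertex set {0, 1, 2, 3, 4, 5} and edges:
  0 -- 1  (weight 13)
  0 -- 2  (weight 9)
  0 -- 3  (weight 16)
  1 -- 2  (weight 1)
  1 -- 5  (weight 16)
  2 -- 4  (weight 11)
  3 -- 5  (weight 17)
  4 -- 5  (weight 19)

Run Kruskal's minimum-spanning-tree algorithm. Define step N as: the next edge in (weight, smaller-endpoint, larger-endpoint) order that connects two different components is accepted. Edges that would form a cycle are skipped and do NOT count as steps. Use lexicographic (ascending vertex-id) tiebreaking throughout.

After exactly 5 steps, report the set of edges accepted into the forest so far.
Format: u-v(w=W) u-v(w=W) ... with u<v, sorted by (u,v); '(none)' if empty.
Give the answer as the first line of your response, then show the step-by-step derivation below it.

0-2(w=9) 0-3(w=16) 1-2(w=1) 1-5(w=16) 2-4(w=11)

step 1: add edge 1-2 (w=1); MST = {1-2(w=1)}
step 2: add edge 0-2 (w=9); MST = {0-2(w=9) 1-2(w=1)}
step 3: add edge 2-4 (w=11); MST = {0-2(w=9) 1-2(w=1) 2-4(w=11)}
step 4: add edge 0-3 (w=16); MST = {0-2(w=9) 0-3(w=16) 1-2(w=1) 2-4(w=11)}
step 5: add edge 1-5 (w=16); MST = {0-2(w=9) 0-3(w=16) 1-2(w=1) 1-5(w=16) 2-4(w=11)}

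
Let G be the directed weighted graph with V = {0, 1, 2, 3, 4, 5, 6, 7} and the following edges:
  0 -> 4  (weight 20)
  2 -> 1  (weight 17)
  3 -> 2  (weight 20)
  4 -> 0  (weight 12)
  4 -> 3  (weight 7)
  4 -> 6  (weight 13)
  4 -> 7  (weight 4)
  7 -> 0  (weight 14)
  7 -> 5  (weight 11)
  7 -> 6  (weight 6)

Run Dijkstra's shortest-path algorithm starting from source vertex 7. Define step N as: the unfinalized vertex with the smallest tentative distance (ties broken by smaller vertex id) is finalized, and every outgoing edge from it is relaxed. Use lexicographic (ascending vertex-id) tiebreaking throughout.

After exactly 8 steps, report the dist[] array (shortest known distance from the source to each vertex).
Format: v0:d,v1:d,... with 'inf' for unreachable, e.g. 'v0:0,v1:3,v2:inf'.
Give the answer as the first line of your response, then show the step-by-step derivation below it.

v0:14,v1:78,v2:61,v3:41,v4:34,v5:11,v6:6,v7:0

step 1: dist = v0:14,v1:inf,v2:inf,v3:inf,v4:inf,v5:11,v6:6,v7:0
step 2: dist = v0:14,v1:inf,v2:inf,v3:inf,v4:inf,v5:11,v6:6,v7:0
step 3: dist = v0:14,v1:inf,v2:inf,v3:inf,v4:inf,v5:11,v6:6,v7:0
step 4: dist = v0:14,v1:inf,v2:inf,v3:inf,v4:34,v5:11,v6:6,v7:0
step 5: dist = v0:14,v1:inf,v2:inf,v3:41,v4:34,v5:11,v6:6,v7:0
step 6: dist = v0:14,v1:inf,v2:61,v3:41,v4:34,v5:11,v6:6,v7:0
step 7: dist = v0:14,v1:78,v2:61,v3:41,v4:34,v5:11,v6:6,v7:0
step 8: dist = v0:14,v1:78,v2:61,v3:41,v4:34,v5:11,v6:6,v7:0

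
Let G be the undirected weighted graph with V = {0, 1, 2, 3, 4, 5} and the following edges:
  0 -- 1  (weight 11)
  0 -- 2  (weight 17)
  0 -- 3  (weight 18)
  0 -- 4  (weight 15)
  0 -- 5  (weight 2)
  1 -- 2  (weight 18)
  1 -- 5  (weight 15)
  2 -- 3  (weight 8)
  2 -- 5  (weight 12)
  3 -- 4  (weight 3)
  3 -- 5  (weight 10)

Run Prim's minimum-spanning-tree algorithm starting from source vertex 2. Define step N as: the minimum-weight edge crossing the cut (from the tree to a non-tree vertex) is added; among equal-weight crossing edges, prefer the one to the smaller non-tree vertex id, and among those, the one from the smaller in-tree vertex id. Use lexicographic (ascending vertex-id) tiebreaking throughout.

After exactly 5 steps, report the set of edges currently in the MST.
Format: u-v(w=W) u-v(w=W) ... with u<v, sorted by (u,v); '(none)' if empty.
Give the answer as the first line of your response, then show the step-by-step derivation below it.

0-1(w=11) 0-5(w=2) 2-3(w=8) 3-4(w=3) 3-5(w=10)

step 1: add edge 2-3 (w=8); MST = {2-3(w=8)}
step 2: add edge 3-4 (w=3); MST = {2-3(w=8) 3-4(w=3)}
step 3: add edge 3-5 (w=10); MST = {2-3(w=8) 3-4(w=3) 3-5(w=10)}
step 4: add edge 0-5 (w=2); MST = {0-5(w=2) 2-3(w=8) 3-4(w=3) 3-5(w=10)}
step 5: add edge 0-1 (w=11); MST = {0-1(w=11) 0-5(w=2) 2-3(w=8) 3-4(w=3) 3-5(w=10)}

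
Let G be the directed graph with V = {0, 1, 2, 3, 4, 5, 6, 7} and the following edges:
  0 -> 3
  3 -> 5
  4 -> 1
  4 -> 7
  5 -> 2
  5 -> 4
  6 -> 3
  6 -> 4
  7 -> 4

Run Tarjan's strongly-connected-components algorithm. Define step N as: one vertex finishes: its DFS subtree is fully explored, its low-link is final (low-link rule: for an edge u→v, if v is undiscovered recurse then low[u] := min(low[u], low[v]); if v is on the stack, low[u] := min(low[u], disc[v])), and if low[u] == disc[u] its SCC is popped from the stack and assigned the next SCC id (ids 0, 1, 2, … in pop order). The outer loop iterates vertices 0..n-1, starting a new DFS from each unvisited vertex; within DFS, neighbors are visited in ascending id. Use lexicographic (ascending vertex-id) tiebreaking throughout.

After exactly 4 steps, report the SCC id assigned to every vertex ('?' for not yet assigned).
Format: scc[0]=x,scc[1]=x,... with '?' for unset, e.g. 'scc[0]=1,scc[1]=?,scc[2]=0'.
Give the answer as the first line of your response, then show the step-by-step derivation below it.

scc[0]=?,scc[1]=1,scc[2]=0,scc[3]=?,scc[4]=2,scc[5]=?,scc[6]=?,scc[7]=2

step 1: low=(low[0]=0,low[1]=?,low[2]=3,low[3]=1,low[4]=?,low[5]=2,low[6]=?,low[7]=?); scc=(scc[0]=?,scc[1]=?,scc[2]=0,scc[3]=?,scc[4]=?,scc[5]=?,scc[6]=?,scc[7]=?)
step 2: low=(low[0]=0,low[1]=5,low[2]=3,low[3]=1,low[4]=4,low[5]=2,low[6]=?,low[7]=?); scc=(scc[0]=?,scc[1]=1,scc[2]=0,scc[3]=?,scc[4]=?,scc[5]=?,scc[6]=?,scc[7]=?)
step 3: low=(low[0]=0,low[1]=5,low[2]=3,low[3]=1,low[4]=4,low[5]=2,low[6]=?,low[7]=4); scc=(scc[0]=?,scc[1]=1,scc[2]=0,scc[3]=?,scc[4]=?,scc[5]=?,scc[6]=?,scc[7]=?)
step 4: low=(low[0]=0,low[1]=5,low[2]=3,low[3]=1,low[4]=4,low[5]=2,low[6]=?,low[7]=4); scc=(scc[0]=?,scc[1]=1,scc[2]=0,scc[3]=?,scc[4]=2,scc[5]=?,scc[6]=?,scc[7]=2)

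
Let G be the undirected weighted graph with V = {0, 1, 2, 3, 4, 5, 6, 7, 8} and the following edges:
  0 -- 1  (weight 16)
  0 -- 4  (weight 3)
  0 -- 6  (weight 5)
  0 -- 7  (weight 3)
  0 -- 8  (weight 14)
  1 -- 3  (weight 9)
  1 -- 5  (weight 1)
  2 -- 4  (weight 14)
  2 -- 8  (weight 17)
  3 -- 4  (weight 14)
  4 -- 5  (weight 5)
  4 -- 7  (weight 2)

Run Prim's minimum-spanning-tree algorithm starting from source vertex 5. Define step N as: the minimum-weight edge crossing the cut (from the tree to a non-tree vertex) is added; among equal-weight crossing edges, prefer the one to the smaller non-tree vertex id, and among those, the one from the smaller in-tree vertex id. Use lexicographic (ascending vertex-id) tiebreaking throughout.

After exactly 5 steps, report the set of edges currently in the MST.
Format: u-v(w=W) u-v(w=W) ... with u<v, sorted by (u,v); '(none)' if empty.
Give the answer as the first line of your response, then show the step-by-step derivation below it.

0-4(w=3) 0-6(w=5) 1-5(w=1) 4-5(w=5) 4-7(w=2)

step 1: add edge 1-5 (w=1); MST = {1-5(w=1)}
step 2: add edge 4-5 (w=5); MST = {1-5(w=1) 4-5(w=5)}
step 3: add edge 4-7 (w=2); MST = {1-5(w=1) 4-5(w=5) 4-7(w=2)}
step 4: add edge 0-4 (w=3); MST = {0-4(w=3) 1-5(w=1) 4-5(w=5) 4-7(w=2)}
step 5: add edge 0-6 (w=5); MST = {0-4(w=3) 0-6(w=5) 1-5(w=1) 4-5(w=5) 4-7(w=2)}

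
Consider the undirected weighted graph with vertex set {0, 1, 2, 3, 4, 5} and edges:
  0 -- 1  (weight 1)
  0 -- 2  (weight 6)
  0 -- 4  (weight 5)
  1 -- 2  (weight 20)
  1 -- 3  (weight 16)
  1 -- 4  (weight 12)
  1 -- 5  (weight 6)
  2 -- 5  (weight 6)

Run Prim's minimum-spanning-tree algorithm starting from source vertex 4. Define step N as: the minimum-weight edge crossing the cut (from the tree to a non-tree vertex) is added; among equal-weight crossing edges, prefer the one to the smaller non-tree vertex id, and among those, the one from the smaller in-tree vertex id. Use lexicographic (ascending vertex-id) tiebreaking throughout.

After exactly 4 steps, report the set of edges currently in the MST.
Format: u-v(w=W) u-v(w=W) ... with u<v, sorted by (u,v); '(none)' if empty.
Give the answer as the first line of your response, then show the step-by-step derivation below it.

0-1(w=1) 0-2(w=6) 0-4(w=5) 1-5(w=6)

step 1: add edge 0-4 (w=5); MST = {0-4(w=5)}
step 2: add edge 0-1 (w=1); MST = {0-1(w=1) 0-4(w=5)}
step 3: add edge 0-2 (w=6); MST = {0-1(w=1) 0-2(w=6) 0-4(w=5)}
step 4: add edge 1-5 (w=6); MST = {0-1(w=1) 0-2(w=6) 0-4(w=5) 1-5(w=6)}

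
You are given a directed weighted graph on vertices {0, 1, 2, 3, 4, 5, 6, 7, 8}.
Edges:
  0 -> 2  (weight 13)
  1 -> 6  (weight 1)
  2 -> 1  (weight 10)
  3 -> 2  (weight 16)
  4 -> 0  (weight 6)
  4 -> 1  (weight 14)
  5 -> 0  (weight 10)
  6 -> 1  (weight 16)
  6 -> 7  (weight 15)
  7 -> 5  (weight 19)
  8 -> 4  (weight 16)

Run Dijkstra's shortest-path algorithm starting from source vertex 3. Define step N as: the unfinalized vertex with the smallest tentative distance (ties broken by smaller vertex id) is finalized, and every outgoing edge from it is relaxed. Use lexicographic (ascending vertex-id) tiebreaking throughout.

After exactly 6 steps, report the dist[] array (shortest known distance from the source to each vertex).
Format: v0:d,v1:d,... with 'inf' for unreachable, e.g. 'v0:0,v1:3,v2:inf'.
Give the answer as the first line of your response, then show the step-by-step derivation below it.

v0:71,v1:26,v2:16,v3:0,v4:inf,v5:61,v6:27,v7:42,v8:inf

step 1: dist = v0:inf,v1:inf,v2:16,v3:0,v4:inf,v5:inf,v6:inf,v7:inf,v8:inf
step 2: dist = v0:inf,v1:26,v2:16,v3:0,v4:inf,v5:inf,v6:inf,v7:inf,v8:inf
step 3: dist = v0:inf,v1:26,v2:16,v3:0,v4:inf,v5:inf,v6:27,v7:inf,v8:inf
step 4: dist = v0:inf,v1:26,v2:16,v3:0,v4:inf,v5:inf,v6:27,v7:42,v8:inf
step 5: dist = v0:inf,v1:26,v2:16,v3:0,v4:inf,v5:61,v6:27,v7:42,v8:inf
step 6: dist = v0:71,v1:26,v2:16,v3:0,v4:inf,v5:61,v6:27,v7:42,v8:inf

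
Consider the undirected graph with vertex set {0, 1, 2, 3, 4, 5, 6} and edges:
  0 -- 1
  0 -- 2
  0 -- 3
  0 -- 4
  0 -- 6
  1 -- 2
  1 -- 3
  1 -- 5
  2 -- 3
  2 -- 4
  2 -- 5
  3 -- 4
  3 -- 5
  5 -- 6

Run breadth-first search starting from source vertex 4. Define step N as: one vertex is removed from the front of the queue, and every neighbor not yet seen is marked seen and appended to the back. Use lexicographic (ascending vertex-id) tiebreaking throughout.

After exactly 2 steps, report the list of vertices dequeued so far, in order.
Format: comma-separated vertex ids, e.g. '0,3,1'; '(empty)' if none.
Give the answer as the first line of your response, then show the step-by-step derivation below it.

4,0

step 1: dequeue 4; queue=[0,2,3]; order=4
step 2: dequeue 0; queue=[2,3,1,6]; order=4,0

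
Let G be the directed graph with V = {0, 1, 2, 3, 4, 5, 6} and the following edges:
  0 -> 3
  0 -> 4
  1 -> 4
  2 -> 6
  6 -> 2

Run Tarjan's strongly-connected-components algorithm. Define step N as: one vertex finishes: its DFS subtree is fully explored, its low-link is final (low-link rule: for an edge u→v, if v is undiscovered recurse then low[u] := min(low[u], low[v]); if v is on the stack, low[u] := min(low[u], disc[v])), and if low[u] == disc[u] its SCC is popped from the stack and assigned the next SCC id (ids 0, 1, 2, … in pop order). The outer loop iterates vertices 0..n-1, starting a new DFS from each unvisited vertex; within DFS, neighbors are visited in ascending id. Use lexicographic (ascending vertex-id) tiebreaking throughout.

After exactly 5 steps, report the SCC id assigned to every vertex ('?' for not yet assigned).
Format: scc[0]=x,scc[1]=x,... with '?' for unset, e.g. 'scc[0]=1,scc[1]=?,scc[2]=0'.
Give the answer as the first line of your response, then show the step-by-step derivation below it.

scc[0]=2,scc[1]=3,scc[2]=?,scc[3]=0,scc[4]=1,scc[5]=?,scc[6]=?

step 1: low=(low[0]=0,low[1]=?,low[2]=?,low[3]=1,low[4]=?,low[5]=?,low[6]=?); scc=(scc[0]=?,scc[1]=?,scc[2]=?,scc[3]=0,scc[4]=?,scc[5]=?,scc[6]=?)
step 2: low=(low[0]=0,low[1]=?,low[2]=?,low[3]=1,low[4]=2,low[5]=?,low[6]=?); scc=(scc[0]=?,scc[1]=?,scc[2]=?,scc[3]=0,scc[4]=1,scc[5]=?,scc[6]=?)
step 3: low=(low[0]=0,low[1]=?,low[2]=?,low[3]=1,low[4]=2,low[5]=?,low[6]=?); scc=(scc[0]=2,scc[1]=?,scc[2]=?,scc[3]=0,scc[4]=1,scc[5]=?,scc[6]=?)
step 4: low=(low[0]=0,low[1]=3,low[2]=?,low[3]=1,low[4]=2,low[5]=?,low[6]=?); scc=(scc[0]=2,scc[1]=3,scc[2]=?,scc[3]=0,scc[4]=1,scc[5]=?,scc[6]=?)
step 5: low=(low[0]=0,low[1]=3,low[2]=4,low[3]=1,low[4]=2,low[5]=?,low[6]=4); scc=(scc[0]=2,scc[1]=3,scc[2]=?,scc[3]=0,scc[4]=1,scc[5]=?,scc[6]=?)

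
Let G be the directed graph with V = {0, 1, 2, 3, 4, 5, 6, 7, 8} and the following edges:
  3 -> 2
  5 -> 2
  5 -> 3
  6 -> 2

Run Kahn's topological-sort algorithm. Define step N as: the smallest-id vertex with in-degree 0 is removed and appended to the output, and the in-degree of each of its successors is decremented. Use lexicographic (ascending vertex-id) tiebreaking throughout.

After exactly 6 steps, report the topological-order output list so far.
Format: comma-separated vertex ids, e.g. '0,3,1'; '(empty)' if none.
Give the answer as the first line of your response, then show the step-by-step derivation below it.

0,1,4,5,3,6

step 1: output 0; order=[0]; indeg=(0,0,3,1,0,0,0,0,0)
step 2: output 1; order=[0,1]; indeg=(0,0,3,1,0,0,0,0,0)
step 3: output 4; order=[0,1,4]; indeg=(0,0,3,1,0,0,0,0,0)
step 4: output 5; order=[0,1,4,5]; indeg=(0,0,2,0,0,0,0,0,0)
step 5: output 3; order=[0,1,4,5,3]; indeg=(0,0,1,0,0,0,0,0,0)
step 6: output 6; order=[0,1,4,5,3,6]; indeg=(0,0,0,0,0,0,0,0,0)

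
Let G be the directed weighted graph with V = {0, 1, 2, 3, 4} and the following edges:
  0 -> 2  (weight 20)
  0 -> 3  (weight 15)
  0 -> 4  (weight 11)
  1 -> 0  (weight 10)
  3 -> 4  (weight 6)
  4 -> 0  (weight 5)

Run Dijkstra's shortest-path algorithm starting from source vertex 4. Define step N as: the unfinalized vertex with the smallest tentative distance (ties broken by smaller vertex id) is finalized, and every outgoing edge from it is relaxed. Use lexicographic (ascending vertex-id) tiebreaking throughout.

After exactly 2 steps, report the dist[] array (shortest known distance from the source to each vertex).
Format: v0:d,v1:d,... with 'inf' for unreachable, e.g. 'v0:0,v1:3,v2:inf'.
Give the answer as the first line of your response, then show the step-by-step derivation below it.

v0:5,v1:inf,v2:25,v3:20,v4:0

step 1: dist = v0:5,v1:inf,v2:inf,v3:inf,v4:0
step 2: dist = v0:5,v1:inf,v2:25,v3:20,v4:0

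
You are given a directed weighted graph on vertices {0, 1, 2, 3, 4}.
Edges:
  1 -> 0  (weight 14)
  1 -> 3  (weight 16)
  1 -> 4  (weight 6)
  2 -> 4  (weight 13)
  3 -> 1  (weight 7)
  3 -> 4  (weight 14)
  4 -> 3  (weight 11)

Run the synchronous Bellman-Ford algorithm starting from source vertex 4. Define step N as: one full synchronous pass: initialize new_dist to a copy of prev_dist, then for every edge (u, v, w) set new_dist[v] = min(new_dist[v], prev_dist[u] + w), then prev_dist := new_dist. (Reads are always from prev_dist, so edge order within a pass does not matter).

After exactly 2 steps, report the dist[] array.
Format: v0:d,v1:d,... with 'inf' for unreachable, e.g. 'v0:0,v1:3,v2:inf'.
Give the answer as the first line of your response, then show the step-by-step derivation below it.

v0:inf,v1:18,v2:inf,v3:11,v4:0

step 1: dist = v0:inf,v1:inf,v2:inf,v3:11,v4:0
step 2: dist = v0:inf,v1:18,v2:inf,v3:11,v4:0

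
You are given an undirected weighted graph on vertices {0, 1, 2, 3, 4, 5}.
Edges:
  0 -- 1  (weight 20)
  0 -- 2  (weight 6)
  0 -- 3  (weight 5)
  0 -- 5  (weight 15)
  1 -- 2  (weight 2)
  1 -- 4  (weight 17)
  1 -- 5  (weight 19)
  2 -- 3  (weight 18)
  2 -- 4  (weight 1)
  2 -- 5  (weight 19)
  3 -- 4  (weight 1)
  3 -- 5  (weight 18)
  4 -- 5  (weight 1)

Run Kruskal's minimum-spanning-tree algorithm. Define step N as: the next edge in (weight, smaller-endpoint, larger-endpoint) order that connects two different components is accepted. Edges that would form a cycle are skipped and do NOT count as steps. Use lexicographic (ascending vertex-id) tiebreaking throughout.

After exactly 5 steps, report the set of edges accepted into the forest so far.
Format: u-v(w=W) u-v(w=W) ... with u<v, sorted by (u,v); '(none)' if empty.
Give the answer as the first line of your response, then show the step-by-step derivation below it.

0-3(w=5) 1-2(w=2) 2-4(w=1) 3-4(w=1) 4-5(w=1)

step 1: add edge 2-4 (w=1); MST = {2-4(w=1)}
step 2: add edge 3-4 (w=1); MST = {2-4(w=1) 3-4(w=1)}
step 3: add edge 4-5 (w=1); MST = {2-4(w=1) 3-4(w=1) 4-5(w=1)}
step 4: add edge 1-2 (w=2); MST = {1-2(w=2) 2-4(w=1) 3-4(w=1) 4-5(w=1)}
step 5: add edge 0-3 (w=5); MST = {0-3(w=5) 1-2(w=2) 2-4(w=1) 3-4(w=1) 4-5(w=1)}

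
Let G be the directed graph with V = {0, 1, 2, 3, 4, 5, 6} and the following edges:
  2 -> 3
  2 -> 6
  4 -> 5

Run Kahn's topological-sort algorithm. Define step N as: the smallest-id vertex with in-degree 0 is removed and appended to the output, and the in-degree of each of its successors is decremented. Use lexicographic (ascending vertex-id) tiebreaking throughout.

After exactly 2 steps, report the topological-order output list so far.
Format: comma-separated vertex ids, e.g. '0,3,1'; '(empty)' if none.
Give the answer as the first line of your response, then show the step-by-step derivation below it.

0,1

step 1: output 0; order=[0]; indeg=(0,0,0,1,0,1,1)
step 2: output 1; order=[0,1]; indeg=(0,0,0,1,0,1,1)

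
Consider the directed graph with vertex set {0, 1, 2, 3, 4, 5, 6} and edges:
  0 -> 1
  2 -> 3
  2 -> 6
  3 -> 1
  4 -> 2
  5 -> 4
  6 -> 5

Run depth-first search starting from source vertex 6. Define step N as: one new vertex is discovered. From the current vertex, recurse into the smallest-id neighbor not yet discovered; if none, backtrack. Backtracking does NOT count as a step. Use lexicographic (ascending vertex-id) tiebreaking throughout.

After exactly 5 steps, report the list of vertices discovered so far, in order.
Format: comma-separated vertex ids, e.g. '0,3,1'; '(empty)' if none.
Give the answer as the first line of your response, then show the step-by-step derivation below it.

6,5,4,2,3

step 1: discover 6; path=6; order=6
step 2: discover 5; path=6>5; order=6,5
step 3: discover 4; path=6>5>4; order=6,5,4
step 4: discover 2; path=6>5>4>2; order=6,5,4,2
step 5: discover 3; path=6>5>4>2>3; order=6,5,4,2,3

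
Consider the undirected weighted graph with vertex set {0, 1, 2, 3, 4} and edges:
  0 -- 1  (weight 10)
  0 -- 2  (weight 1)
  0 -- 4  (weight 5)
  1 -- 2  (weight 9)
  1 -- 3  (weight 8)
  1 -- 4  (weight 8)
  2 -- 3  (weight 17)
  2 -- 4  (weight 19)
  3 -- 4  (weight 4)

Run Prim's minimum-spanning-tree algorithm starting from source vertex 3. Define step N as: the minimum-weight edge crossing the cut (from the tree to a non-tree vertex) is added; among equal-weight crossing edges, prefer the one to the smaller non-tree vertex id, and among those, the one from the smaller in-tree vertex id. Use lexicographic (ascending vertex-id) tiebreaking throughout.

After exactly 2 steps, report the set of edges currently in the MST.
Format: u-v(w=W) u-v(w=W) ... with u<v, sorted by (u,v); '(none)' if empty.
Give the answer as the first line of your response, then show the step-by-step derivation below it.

0-4(w=5) 3-4(w=4)

step 1: add edge 3-4 (w=4); MST = {3-4(w=4)}
step 2: add edge 0-4 (w=5); MST = {0-4(w=5) 3-4(w=4)}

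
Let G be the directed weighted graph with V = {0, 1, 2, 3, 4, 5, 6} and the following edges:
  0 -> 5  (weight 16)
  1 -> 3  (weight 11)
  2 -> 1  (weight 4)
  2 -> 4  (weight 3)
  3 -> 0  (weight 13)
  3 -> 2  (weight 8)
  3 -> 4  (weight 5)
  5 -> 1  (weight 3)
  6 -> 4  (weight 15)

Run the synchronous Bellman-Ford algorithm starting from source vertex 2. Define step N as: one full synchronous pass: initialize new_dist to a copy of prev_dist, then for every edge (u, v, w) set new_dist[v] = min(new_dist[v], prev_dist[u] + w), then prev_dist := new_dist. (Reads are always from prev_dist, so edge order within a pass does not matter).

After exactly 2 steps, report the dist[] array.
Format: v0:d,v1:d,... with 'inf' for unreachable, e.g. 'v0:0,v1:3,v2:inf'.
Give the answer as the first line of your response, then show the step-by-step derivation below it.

v0:inf,v1:4,v2:0,v3:15,v4:3,v5:inf,v6:inf

step 1: dist = v0:inf,v1:4,v2:0,v3:inf,v4:3,v5:inf,v6:inf
step 2: dist = v0:inf,v1:4,v2:0,v3:15,v4:3,v5:inf,v6:inf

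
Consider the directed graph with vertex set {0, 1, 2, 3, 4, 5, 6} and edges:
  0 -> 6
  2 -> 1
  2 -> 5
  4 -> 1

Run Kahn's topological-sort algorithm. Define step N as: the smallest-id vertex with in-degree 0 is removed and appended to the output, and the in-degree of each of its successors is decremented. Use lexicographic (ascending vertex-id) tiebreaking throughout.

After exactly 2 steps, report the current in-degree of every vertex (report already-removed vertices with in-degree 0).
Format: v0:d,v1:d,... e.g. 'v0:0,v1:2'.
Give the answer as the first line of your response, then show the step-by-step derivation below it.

v0:0,v1:1,v2:0,v3:0,v4:0,v5:0,v6:0

step 1: output 0; order=[0]; indeg=(0,2,0,0,0,1,0)
step 2: output 2; order=[0,2]; indeg=(0,1,0,0,0,0,0)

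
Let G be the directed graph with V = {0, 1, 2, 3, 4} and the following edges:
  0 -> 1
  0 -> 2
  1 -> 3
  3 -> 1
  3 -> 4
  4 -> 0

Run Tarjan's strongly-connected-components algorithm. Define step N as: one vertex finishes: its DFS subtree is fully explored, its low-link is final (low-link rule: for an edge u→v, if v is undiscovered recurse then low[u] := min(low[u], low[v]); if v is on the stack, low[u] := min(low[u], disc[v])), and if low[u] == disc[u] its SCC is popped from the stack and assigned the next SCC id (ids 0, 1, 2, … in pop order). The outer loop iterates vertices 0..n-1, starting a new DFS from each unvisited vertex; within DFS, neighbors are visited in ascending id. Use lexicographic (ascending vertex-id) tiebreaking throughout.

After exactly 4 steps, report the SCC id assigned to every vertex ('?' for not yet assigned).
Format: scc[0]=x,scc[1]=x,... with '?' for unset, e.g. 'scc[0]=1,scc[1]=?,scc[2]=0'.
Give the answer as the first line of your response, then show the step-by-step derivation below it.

scc[0]=?,scc[1]=?,scc[2]=0,scc[3]=?,scc[4]=?

step 1: low=(low[0]=0,low[1]=1,low[2]=?,low[3]=1,low[4]=0); scc=(scc[0]=?,scc[1]=?,scc[2]=?,scc[3]=?,scc[4]=?)
step 2: low=(low[0]=0,low[1]=1,low[2]=?,low[3]=0,low[4]=0); scc=(scc[0]=?,scc[1]=?,scc[2]=?,scc[3]=?,scc[4]=?)
step 3: low=(low[0]=0,low[1]=0,low[2]=?,low[3]=0,low[4]=0); scc=(scc[0]=?,scc[1]=?,scc[2]=?,scc[3]=?,scc[4]=?)
step 4: low=(low[0]=0,low[1]=0,low[2]=4,low[3]=0,low[4]=0); scc=(scc[0]=?,scc[1]=?,scc[2]=0,scc[3]=?,scc[4]=?)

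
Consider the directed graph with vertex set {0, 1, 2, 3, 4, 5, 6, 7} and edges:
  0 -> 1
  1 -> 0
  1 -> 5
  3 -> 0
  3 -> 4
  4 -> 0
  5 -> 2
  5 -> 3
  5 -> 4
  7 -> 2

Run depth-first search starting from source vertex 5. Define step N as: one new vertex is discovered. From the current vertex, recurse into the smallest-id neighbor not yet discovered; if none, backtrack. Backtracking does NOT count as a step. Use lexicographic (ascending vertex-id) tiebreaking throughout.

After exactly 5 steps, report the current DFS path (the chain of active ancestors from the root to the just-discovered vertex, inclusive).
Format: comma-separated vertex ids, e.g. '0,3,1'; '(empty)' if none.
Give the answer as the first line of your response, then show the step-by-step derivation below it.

5,3,0,1

step 1: discover 5; path=5; order=5
step 2: discover 2; path=5>2; order=5,2
step 3: discover 3; path=5>3; order=5,2,3
step 4: discover 0; path=5>3>0; order=5,2,3,0
step 5: discover 1; path=5>3>0>1; order=5,2,3,0,1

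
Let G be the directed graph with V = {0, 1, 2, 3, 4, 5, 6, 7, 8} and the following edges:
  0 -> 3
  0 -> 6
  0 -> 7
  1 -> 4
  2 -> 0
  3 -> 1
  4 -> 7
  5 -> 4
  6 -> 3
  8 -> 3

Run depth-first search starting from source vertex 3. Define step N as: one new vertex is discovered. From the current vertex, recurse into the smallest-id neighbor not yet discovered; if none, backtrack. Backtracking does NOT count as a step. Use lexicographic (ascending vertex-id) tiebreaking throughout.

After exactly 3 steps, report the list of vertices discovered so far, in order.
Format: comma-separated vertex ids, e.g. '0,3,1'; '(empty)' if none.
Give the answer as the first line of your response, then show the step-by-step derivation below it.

3,1,4

step 1: discover 3; path=3; order=3
step 2: discover 1; path=3>1; order=3,1
step 3: discover 4; path=3>1>4; order=3,1,4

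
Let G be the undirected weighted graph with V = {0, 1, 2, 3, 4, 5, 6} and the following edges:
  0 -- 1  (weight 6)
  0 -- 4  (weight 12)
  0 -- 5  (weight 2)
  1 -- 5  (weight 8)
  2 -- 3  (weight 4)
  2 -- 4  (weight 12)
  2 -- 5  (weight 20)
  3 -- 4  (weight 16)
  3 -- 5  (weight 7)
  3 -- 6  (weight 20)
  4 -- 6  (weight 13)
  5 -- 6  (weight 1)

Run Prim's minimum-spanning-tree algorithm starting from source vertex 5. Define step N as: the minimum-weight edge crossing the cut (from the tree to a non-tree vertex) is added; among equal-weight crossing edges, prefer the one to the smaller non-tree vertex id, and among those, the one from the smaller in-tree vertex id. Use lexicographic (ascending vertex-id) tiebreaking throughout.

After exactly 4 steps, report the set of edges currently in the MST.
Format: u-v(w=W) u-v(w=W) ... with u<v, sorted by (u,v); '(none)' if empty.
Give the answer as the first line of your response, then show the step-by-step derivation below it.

0-1(w=6) 0-5(w=2) 3-5(w=7) 5-6(w=1)

step 1: add edge 5-6 (w=1); MST = {5-6(w=1)}
step 2: add edge 0-5 (w=2); MST = {0-5(w=2) 5-6(w=1)}
step 3: add edge 0-1 (w=6); MST = {0-1(w=6) 0-5(w=2) 5-6(w=1)}
step 4: add edge 3-5 (w=7); MST = {0-1(w=6) 0-5(w=2) 3-5(w=7) 5-6(w=1)}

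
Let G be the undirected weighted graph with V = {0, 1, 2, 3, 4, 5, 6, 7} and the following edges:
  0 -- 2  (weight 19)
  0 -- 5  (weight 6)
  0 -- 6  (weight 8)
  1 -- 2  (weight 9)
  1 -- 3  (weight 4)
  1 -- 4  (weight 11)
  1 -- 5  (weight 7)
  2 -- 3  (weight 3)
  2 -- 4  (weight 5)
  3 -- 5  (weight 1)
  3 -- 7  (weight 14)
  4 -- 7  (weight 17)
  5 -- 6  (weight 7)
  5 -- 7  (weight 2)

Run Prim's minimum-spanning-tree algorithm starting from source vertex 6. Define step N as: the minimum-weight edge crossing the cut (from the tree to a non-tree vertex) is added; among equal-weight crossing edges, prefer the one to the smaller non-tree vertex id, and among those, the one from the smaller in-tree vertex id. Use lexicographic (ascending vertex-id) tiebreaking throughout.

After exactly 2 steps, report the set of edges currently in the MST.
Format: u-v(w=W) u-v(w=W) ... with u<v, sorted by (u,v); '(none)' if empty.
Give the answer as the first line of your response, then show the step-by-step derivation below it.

3-5(w=1) 5-6(w=7)

step 1: add edge 5-6 (w=7); MST = {5-6(w=7)}
step 2: add edge 3-5 (w=1); MST = {3-5(w=1) 5-6(w=7)}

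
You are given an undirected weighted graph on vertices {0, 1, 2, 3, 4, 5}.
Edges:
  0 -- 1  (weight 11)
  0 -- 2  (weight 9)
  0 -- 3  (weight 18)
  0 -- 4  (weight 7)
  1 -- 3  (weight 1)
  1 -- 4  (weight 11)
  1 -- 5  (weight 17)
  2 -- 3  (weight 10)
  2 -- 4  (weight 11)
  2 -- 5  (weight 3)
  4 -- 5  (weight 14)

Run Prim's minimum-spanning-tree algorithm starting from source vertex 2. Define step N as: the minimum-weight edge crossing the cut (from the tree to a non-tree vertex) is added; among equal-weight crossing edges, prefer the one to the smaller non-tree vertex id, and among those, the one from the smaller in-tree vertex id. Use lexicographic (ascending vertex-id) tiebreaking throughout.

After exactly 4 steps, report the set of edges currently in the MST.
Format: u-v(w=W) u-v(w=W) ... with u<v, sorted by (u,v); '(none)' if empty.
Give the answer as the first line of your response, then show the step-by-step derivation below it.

0-2(w=9) 0-4(w=7) 2-3(w=10) 2-5(w=3)

step 1: add edge 2-5 (w=3); MST = {2-5(w=3)}
step 2: add edge 0-2 (w=9); MST = {0-2(w=9) 2-5(w=3)}
step 3: add edge 0-4 (w=7); MST = {0-2(w=9) 0-4(w=7) 2-5(w=3)}
step 4: add edge 2-3 (w=10); MST = {0-2(w=9) 0-4(w=7) 2-3(w=10) 2-5(w=3)}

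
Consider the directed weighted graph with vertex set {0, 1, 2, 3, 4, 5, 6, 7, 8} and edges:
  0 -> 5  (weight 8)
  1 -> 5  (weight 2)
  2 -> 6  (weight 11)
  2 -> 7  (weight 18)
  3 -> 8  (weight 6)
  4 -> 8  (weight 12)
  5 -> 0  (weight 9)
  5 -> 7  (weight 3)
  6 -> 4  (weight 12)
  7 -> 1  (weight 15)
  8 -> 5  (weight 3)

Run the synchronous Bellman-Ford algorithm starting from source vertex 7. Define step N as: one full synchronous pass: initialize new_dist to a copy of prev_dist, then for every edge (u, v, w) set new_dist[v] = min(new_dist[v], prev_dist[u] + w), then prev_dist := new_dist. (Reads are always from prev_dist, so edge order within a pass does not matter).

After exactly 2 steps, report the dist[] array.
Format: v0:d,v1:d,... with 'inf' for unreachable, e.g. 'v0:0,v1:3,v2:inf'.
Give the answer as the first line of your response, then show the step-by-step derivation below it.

v0:inf,v1:15,v2:inf,v3:inf,v4:inf,v5:17,v6:inf,v7:0,v8:inf

step 1: dist = v0:inf,v1:15,v2:inf,v3:inf,v4:inf,v5:inf,v6:inf,v7:0,v8:inf
step 2: dist = v0:inf,v1:15,v2:inf,v3:inf,v4:inf,v5:17,v6:inf,v7:0,v8:inf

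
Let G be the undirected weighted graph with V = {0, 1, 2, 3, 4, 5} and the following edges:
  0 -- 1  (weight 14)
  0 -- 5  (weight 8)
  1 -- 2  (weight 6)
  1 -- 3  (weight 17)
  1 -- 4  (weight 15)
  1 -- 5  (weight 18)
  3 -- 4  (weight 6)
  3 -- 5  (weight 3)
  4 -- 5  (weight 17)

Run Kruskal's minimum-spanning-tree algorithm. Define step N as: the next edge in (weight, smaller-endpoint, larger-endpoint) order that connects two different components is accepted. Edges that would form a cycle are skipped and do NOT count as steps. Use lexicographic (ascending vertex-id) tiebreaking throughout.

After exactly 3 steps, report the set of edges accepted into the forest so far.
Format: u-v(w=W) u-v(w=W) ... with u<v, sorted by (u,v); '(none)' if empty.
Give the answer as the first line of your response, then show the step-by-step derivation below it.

1-2(w=6) 3-4(w=6) 3-5(w=3)

step 1: add edge 3-5 (w=3); MST = {3-5(w=3)}
step 2: add edge 1-2 (w=6); MST = {1-2(w=6) 3-5(w=3)}
step 3: add edge 3-4 (w=6); MST = {1-2(w=6) 3-4(w=6) 3-5(w=3)}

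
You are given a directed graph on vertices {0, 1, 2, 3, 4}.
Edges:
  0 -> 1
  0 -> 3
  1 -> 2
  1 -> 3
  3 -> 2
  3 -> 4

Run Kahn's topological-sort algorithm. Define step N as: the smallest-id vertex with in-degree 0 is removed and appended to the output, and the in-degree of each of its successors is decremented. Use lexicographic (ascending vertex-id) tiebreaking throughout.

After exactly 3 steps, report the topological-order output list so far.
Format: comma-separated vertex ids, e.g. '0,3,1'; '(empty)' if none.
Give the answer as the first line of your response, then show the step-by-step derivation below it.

0,1,3

step 1: output 0; order=[0]; indeg=(0,0,2,1,1)
step 2: output 1; order=[0,1]; indeg=(0,0,1,0,1)
step 3: output 3; order=[0,1,3]; indeg=(0,0,0,0,0)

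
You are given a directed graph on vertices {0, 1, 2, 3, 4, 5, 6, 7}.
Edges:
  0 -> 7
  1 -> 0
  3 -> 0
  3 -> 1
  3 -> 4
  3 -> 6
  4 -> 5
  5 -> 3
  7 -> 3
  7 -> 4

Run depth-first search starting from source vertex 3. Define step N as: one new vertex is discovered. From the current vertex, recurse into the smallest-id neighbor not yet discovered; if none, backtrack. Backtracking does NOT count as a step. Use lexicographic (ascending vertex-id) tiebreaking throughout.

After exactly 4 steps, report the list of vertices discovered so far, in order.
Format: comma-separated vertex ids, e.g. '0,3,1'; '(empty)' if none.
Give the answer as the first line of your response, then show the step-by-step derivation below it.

3,0,7,4

step 1: discover 3; path=3; order=3
step 2: discover 0; path=3>0; order=3,0
step 3: discover 7; path=3>0>7; order=3,0,7
step 4: discover 4; path=3>0>7>4; order=3,0,7,4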